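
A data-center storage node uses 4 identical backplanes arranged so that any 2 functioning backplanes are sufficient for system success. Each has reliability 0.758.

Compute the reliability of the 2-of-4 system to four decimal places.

R = Σ_{i=2}^{4} C(4,i) p^i (1−p)^{4−i} with p = 0.758
C(4,2)·0.758^2·0.242^2 = 0.201893
C(4,3)·0.758^3·0.242^1 = 0.421583
C(4,4)·0.758^4·0.242^0 = 0.330124
Sum = 0.9536

0.9536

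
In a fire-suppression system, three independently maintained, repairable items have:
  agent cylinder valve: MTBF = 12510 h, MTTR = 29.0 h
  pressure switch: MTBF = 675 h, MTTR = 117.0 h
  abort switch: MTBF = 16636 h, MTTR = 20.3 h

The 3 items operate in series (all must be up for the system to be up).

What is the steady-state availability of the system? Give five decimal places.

A(agent cylinder valve) = MTBF/(MTBF+MTTR) = 12510/(12510+29.0) = 0.997687
A(pressure switch) = MTBF/(MTBF+MTTR) = 675/(675+117.0) = 0.852273
A(abort switch) = MTBF/(MTBF+MTTR) = 16636/(16636+20.3) = 0.998781
Series availability: 0.997687 × 0.852273 × 0.998781 = 0.84927

0.84927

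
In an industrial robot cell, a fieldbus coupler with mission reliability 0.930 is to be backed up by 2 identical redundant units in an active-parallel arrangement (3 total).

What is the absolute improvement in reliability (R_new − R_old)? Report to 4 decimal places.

R_before = 0.930
R_after = 1 − (1 − 0.930)^3 = 0.9997
ΔR = 0.9997 − 0.930 = 0.0697

0.0697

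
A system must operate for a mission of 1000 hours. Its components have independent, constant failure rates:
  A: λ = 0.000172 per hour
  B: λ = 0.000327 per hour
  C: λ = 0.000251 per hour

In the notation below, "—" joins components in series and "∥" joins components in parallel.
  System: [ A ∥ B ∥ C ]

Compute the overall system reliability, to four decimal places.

R(A) = exp(−0.000172 × 1000) = 0.841979
R(B) = exp(−0.000327 × 1000) = 0.721084
R(C) = exp(−0.000251 × 1000) = 0.778022
Parallel (A, B, and C): 1 − (1 − 0.841979)(1 − 0.721084)(1 − 0.778022) = 0.9902

0.9902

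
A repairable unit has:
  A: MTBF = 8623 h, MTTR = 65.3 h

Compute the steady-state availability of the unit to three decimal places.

A(A) = MTBF/(MTBF+MTTR) = 8623/(8623+65.3) = 0.992

0.992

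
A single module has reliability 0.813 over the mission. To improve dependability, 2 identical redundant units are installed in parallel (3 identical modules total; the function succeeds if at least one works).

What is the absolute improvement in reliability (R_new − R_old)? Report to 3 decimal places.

R_before = 0.813
R_after = 1 − (1 − 0.813)^3 = 0.993
ΔR = 0.993 − 0.813 = 0.180

0.180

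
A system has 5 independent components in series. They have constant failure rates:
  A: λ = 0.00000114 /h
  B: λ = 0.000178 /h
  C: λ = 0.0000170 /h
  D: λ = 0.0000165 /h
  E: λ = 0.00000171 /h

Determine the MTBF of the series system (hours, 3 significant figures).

Series of exponential components: λ_sys = Σ λ_i
λ_sys = 0.00000114 + 0.000178 + 0.0000170 + 0.0000165 + 0.00000171 = 2.1435e-04 /h
MTBF = 1 / λ_sys = 4670 h

4670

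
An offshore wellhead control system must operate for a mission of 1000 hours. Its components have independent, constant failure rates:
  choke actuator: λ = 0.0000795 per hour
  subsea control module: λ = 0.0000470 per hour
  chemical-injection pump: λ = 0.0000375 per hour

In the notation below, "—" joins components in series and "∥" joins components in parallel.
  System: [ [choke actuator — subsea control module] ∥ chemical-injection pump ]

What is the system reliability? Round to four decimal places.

R(choke actuator) = exp(−0.0000795 × 1000) = 0.923578
R(subsea control module) = exp(−0.0000470 × 1000) = 0.954087
R(chemical-injection pump) = exp(−0.0000375 × 1000) = 0.963194
Series (choke actuator and subsea control module): 0.923578 × 0.954087 = 0.881174
Parallel ([0.881174] and chemical-injection pump): 1 − (1 − 0.881174)(1 − 0.963194) = 0.9956

0.9956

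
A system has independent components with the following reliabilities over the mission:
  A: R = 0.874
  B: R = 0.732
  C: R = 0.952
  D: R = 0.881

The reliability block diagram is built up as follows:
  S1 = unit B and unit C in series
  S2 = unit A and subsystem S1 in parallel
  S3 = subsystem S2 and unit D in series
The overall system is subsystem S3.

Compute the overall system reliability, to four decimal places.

0.8474

Series (B and C): 0.732000 × 0.952000 = 0.696864
Parallel (A and [0.696864]): 1 − (1 − 0.874000)(1 − 0.696864) = 0.961805
Series ([0.961805] and D): 0.961805 × 0.881000 = 0.8474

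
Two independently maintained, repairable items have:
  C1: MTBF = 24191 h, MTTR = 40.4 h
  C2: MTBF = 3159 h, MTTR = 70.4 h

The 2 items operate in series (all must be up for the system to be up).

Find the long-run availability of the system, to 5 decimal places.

A(C1) = MTBF/(MTBF+MTTR) = 24191/(24191+40.4) = 0.998333
A(C2) = MTBF/(MTBF+MTTR) = 3159/(3159+70.4) = 0.978200
Series availability: 0.998333 × 0.978200 = 0.97657

0.97657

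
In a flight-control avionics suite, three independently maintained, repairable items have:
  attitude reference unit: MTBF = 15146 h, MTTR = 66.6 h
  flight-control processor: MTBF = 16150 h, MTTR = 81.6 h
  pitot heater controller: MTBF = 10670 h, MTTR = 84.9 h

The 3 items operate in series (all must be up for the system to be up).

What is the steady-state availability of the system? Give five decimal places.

0.98280

A(attitude reference unit) = MTBF/(MTBF+MTTR) = 15146/(15146+66.6) = 0.995622
A(flight-control processor) = MTBF/(MTBF+MTTR) = 16150/(16150+81.6) = 0.994973
A(pitot heater controller) = MTBF/(MTBF+MTTR) = 10670/(10670+84.9) = 0.992106
Series availability: 0.995622 × 0.994973 × 0.992106 = 0.98280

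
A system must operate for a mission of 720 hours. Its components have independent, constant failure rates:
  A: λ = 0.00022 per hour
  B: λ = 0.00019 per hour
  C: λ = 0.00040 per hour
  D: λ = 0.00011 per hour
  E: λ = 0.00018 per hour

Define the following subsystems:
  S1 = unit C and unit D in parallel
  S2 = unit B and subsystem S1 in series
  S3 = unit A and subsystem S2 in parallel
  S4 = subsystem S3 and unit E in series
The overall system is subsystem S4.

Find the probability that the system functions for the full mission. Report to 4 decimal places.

R(A) = exp(−0.00022 × 720) = 0.853508
R(B) = exp(−0.00019 × 720) = 0.872145
R(C) = exp(−0.00040 × 720) = 0.749762
R(D) = exp(−0.00011 × 720) = 0.923855
R(E) = exp(−0.00018 × 720) = 0.878447
Parallel (C and D): 1 − (1 − 0.749762)(1 − 0.923855) = 0.980946
Series (B and [0.980946]): 0.872145 × 0.980946 = 0.855527
Parallel (A and [0.855527]): 1 − (1 − 0.853508)(1 − 0.855527) = 0.978836
Series ([0.978836] and E): 0.978836 × 0.878447 = 0.8599

0.8599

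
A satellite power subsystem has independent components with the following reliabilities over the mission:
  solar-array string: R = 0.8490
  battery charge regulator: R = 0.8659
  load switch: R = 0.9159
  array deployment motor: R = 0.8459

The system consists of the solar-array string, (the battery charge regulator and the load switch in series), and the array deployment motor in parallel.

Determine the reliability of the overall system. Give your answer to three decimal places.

Series (battery charge regulator and load switch): 0.86590 × 0.91590 = 0.79308
Parallel (solar-array string, [0.79308], and array deployment motor): 1 − (1 − 0.84900)(1 − 0.79308)(1 − 0.84590) = 0.995

0.995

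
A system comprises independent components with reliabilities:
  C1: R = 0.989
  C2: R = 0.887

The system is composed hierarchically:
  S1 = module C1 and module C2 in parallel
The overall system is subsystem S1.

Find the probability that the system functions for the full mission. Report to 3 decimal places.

0.999

Parallel (C1 and C2): 1 − (1 − 0.98900)(1 − 0.88700) = 0.999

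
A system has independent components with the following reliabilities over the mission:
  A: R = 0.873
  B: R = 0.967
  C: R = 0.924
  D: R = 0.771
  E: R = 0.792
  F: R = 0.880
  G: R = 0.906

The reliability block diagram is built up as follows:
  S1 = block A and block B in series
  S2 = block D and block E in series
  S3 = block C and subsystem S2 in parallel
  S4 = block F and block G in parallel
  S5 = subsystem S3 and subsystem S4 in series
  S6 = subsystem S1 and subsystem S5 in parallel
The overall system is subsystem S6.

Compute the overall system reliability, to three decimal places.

0.994

Series (A and B): 0.87300 × 0.96700 = 0.84419
Series (D and E): 0.77100 × 0.79200 = 0.61063
Parallel (C and [0.61063]): 1 − (1 − 0.92400)(1 − 0.61063) = 0.97041
Parallel (F and G): 1 − (1 − 0.88000)(1 − 0.90600) = 0.98872
Series ([0.97041] and [0.98872]): 0.97041 × 0.98872 = 0.95946
Parallel ([0.84419] and [0.95946]): 1 − (1 − 0.84419)(1 − 0.95946) = 0.994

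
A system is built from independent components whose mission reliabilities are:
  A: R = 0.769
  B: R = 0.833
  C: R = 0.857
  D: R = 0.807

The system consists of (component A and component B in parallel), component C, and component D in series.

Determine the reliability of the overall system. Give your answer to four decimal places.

Parallel (A and B): 1 − (1 − 0.769000)(1 − 0.833000) = 0.961423
Series ([0.961423], C, and D): 0.961423 × 0.857000 × 0.807000 = 0.6649

0.6649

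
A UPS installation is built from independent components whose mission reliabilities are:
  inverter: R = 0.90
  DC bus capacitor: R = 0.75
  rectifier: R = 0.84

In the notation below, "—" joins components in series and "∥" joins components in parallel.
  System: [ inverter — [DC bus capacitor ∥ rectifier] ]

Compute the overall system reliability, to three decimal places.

0.864

Parallel (DC bus capacitor and rectifier): 1 − (1 − 0.75000)(1 − 0.84000) = 0.96000
Series (inverter and [0.96000]): 0.90000 × 0.96000 = 0.864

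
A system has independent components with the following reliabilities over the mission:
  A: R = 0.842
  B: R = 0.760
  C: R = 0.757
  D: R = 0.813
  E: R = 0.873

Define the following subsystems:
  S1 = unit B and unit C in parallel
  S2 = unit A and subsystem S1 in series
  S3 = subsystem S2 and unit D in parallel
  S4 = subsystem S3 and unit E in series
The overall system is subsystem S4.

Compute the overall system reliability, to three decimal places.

0.839

Parallel (B and C): 1 − (1 − 0.76000)(1 − 0.75700) = 0.94168
Series (A and [0.94168]): 0.84200 × 0.94168 = 0.79289
Parallel ([0.79289] and D): 1 − (1 − 0.79289)(1 − 0.81300) = 0.96127
Series ([0.96127] and E): 0.96127 × 0.87300 = 0.839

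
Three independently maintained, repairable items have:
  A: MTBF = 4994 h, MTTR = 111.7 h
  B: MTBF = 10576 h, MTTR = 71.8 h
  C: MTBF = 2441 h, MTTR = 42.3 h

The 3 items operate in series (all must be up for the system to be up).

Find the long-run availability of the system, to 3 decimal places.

A(A) = MTBF/(MTBF+MTTR) = 4994/(4994+111.7) = 0.978122
A(B) = MTBF/(MTBF+MTTR) = 10576/(10576+71.8) = 0.993257
A(C) = MTBF/(MTBF+MTTR) = 2441/(2441+42.3) = 0.982966
Series availability: 0.978122 × 0.993257 × 0.982966 = 0.955

0.955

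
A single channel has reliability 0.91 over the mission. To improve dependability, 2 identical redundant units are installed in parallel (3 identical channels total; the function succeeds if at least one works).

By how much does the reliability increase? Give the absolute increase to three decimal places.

0.089

R_before = 0.91
R_after = 1 − (1 − 0.91)^3 = 0.999
ΔR = 0.999 − 0.91 = 0.089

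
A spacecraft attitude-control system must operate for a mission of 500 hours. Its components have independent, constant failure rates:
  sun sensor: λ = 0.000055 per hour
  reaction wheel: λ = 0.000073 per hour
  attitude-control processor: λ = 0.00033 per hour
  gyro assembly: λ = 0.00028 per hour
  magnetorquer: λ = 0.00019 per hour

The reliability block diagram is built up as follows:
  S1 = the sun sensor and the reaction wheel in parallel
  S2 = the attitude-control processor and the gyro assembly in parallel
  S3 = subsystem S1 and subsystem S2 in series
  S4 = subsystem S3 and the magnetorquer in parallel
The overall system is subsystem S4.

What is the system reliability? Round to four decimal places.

R(sun sensor) = exp(−0.000055 × 500) = 0.972875
R(reaction wheel) = exp(−0.000073 × 500) = 0.964158
R(attitude-control processor) = exp(−0.00033 × 500) = 0.847894
R(gyro assembly) = exp(−0.00028 × 500) = 0.869358
R(magnetorquer) = exp(−0.00019 × 500) = 0.909373
Parallel (sun sensor and reaction wheel): 1 − (1 − 0.972875)(1 − 0.964158) = 0.999028
Parallel (attitude-control processor and gyro assembly): 1 − (1 − 0.847894)(1 − 0.869358) = 0.980129
Series ([0.999028] and [0.980129]): 0.999028 × 0.980129 = 0.979176
Parallel ([0.979176] and magnetorquer): 1 − (1 − 0.979176)(1 − 0.909373) = 0.9981

0.9981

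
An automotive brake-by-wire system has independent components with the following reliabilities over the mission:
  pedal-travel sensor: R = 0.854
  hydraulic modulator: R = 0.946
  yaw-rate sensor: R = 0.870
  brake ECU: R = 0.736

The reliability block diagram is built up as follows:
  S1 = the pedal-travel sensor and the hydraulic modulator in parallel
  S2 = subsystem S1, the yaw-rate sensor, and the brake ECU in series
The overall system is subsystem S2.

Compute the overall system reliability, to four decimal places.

0.6353

Parallel (pedal-travel sensor and hydraulic modulator): 1 − (1 − 0.854000)(1 − 0.946000) = 0.992116
Series ([0.992116], yaw-rate sensor, and brake ECU): 0.992116 × 0.870000 × 0.736000 = 0.6353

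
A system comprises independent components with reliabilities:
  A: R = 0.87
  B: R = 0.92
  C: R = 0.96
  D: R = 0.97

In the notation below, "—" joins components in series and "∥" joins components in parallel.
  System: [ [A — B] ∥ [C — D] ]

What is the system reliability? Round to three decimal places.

0.986

Series (A and B): 0.87000 × 0.92000 = 0.80040
Series (C and D): 0.96000 × 0.97000 = 0.93120
Parallel ([0.80040] and [0.93120]): 1 − (1 − 0.80040)(1 − 0.93120) = 0.986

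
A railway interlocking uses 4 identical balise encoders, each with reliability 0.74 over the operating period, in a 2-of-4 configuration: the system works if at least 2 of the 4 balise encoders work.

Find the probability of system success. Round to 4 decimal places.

R = Σ_{i=2}^{4} C(4,i) p^i (1−p)^{4−i} with p = 0.74
C(4,2)·0.74^2·0.26^2 = 0.222107
C(4,3)·0.74^3·0.26^1 = 0.421433
C(4,4)·0.74^4·0.26^0 = 0.299866
Sum = 0.9434

0.9434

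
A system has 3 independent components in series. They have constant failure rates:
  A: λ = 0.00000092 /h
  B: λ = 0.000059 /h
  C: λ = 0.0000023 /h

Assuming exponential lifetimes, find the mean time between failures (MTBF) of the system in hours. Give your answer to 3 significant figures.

Series of exponential components: λ_sys = Σ λ_i
λ_sys = 0.00000092 + 0.000059 + 0.0000023 = 6.2220e-05 /h
MTBF = 1 / λ_sys = 16100 h

16100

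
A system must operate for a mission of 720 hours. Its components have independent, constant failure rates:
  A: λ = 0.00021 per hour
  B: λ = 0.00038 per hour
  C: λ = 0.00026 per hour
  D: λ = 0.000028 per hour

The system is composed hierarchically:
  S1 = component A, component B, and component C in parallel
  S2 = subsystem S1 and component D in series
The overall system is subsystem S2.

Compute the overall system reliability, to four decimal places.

R(A) = exp(−0.00021 × 720) = 0.859676
R(B) = exp(−0.00038 × 720) = 0.760636
R(C) = exp(−0.00026 × 720) = 0.829278
R(D) = exp(−0.000028 × 720) = 0.980042
Parallel (A, B, and C): 1 − (1 − 0.859676)(1 − 0.760636)(1 − 0.829278) = 0.994266
Series ([0.994266] and D): 0.994266 × 0.980042 = 0.9744

0.9744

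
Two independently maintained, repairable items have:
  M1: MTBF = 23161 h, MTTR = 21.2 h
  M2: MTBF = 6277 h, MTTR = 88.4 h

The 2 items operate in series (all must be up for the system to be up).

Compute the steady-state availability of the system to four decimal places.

A(M1) = MTBF/(MTBF+MTTR) = 23161/(23161+21.2) = 0.999086
A(M2) = MTBF/(MTBF+MTTR) = 6277/(6277+88.4) = 0.986112
Series availability: 0.999086 × 0.986112 = 0.9852

0.9852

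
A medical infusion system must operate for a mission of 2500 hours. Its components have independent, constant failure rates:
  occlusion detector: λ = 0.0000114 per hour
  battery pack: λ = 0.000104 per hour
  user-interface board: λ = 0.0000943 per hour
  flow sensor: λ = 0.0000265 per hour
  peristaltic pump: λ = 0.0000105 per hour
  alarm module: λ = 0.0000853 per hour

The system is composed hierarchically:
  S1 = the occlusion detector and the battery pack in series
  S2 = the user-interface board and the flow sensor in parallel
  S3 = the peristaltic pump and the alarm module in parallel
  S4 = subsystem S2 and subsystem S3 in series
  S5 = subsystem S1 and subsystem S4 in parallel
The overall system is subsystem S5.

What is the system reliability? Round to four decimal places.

0.9954

R(occlusion detector) = exp(−0.0000114 × 2500) = 0.971902
R(battery pack) = exp(−0.000104 × 2500) = 0.771052
R(user-interface board) = exp(−0.0000943 × 2500) = 0.789978
R(flow sensor) = exp(−0.0000265 × 2500) = 0.935897
R(peristaltic pump) = exp(−0.0000105 × 2500) = 0.974092
R(alarm module) = exp(−0.0000853 × 2500) = 0.807954
Series (occlusion detector and battery pack): 0.971902 × 0.771052 = 0.749387
Parallel (user-interface board and flow sensor): 1 − (1 − 0.789978)(1 − 0.935897) = 0.986537
Parallel (peristaltic pump and alarm module): 1 − (1 − 0.974092)(1 − 0.807954) = 0.995024
Series ([0.986537] and [0.995024]): 0.986537 × 0.995024 = 0.981628
Parallel ([0.749387] and [0.981628]): 1 − (1 − 0.749387)(1 − 0.981628) = 0.9954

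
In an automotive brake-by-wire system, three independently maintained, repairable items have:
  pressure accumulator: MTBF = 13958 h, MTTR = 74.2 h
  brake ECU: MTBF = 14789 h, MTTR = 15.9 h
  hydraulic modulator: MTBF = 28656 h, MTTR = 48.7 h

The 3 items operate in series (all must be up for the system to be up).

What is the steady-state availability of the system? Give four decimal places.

A(pressure accumulator) = MTBF/(MTBF+MTTR) = 13958/(13958+74.2) = 0.994712
A(brake ECU) = MTBF/(MTBF+MTTR) = 14789/(14789+15.9) = 0.998926
A(hydraulic modulator) = MTBF/(MTBF+MTTR) = 28656/(28656+48.7) = 0.998303
Series availability: 0.994712 × 0.998926 × 0.998303 = 0.9920

0.9920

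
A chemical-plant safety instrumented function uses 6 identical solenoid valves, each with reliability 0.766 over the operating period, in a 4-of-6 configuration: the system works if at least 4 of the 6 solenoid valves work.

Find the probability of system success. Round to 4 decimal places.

R = Σ_{i=4}^{6} C(6,i) p^i (1−p)^{6−i} with p = 0.766
C(6,4)·0.766^4·0.234^2 = 0.282773
C(6,5)·0.766^5·0.234^1 = 0.370264
C(6,6)·0.766^6·0.234^0 = 0.202010
Sum = 0.8550

0.8550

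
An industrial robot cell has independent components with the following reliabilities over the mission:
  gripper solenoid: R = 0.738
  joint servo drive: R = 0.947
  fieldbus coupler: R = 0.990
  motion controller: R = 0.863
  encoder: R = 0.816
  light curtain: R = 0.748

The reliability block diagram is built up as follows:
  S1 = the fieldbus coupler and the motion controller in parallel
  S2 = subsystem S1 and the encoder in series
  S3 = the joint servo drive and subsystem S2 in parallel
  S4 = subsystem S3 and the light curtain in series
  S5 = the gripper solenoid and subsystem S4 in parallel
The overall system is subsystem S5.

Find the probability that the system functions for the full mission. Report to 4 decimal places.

Parallel (fieldbus coupler and motion controller): 1 − (1 − 0.990000)(1 − 0.863000) = 0.998630
Series ([0.998630] and encoder): 0.998630 × 0.816000 = 0.814882
Parallel (joint servo drive and [0.814882]): 1 − (1 − 0.947000)(1 − 0.814882) = 0.990189
Series ([0.990189] and light curtain): 0.990189 × 0.748000 = 0.740661
Parallel (gripper solenoid and [0.740661]): 1 − (1 − 0.738000)(1 − 0.740661) = 0.9321

0.9321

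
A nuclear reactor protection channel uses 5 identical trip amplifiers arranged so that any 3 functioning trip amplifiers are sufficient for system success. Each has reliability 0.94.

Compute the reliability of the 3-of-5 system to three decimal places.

R = Σ_{i=3}^{5} C(5,i) p^i (1−p)^{5−i} with p = 0.94
C(5,3)·0.94^3·0.06^2 = 0.02990
C(5,4)·0.94^4·0.06^1 = 0.23422
C(5,5)·0.94^5·0.06^0 = 0.73390
Sum = 0.998

0.998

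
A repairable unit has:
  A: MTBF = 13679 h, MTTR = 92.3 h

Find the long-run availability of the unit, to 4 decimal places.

A(A) = MTBF/(MTBF+MTTR) = 13679/(13679+92.3) = 0.9933

0.9933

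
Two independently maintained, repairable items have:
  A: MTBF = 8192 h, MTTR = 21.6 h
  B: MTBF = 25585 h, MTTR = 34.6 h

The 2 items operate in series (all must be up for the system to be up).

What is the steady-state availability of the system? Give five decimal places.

0.99602

A(A) = MTBF/(MTBF+MTTR) = 8192/(8192+21.6) = 0.997370
A(B) = MTBF/(MTBF+MTTR) = 25585/(25585+34.6) = 0.998649
Series availability: 0.997370 × 0.998649 = 0.99602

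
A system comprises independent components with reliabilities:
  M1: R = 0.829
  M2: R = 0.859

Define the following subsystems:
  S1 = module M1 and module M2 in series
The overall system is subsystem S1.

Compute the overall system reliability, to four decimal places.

Series (M1 and M2): 0.829000 × 0.859000 = 0.7121

0.7121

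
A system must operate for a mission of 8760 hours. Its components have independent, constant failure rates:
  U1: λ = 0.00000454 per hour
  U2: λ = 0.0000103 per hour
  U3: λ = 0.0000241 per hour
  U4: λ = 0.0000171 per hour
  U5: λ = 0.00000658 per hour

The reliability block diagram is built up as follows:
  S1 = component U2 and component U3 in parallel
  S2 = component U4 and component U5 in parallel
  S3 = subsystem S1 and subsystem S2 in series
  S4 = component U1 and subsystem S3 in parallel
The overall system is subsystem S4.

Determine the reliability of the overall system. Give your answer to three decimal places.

0.999

R(U1) = exp(−0.00000454 × 8760) = 0.96101
R(U2) = exp(−0.0000103 × 8760) = 0.91372
R(U3) = exp(−0.0000241 × 8760) = 0.80968
R(U4) = exp(−0.0000171 × 8760) = 0.86088
R(U5) = exp(−0.00000658 × 8760) = 0.94399
Parallel (U2 and U3): 1 − (1 − 0.91372)(1 − 0.80968) = 0.98358
Parallel (U4 and U5): 1 − (1 − 0.86088)(1 − 0.94399) = 0.99221
Series ([0.98358] and [0.99221]): 0.98358 × 0.99221 = 0.97592
Parallel (U1 and [0.97592]): 1 − (1 − 0.96101)(1 − 0.97592) = 0.999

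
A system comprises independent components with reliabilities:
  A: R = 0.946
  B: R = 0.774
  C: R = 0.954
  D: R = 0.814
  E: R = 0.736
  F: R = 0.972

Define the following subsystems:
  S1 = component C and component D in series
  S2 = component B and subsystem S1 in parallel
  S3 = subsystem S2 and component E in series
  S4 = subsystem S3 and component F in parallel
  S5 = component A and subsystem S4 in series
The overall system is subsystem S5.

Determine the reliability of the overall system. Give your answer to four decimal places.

0.9380

Series (C and D): 0.954000 × 0.814000 = 0.776556
Parallel (B and [0.776556]): 1 − (1 − 0.774000)(1 − 0.776556) = 0.949502
Series ([0.949502] and E): 0.949502 × 0.736000 = 0.698833
Parallel ([0.698833] and F): 1 − (1 − 0.698833)(1 − 0.972000) = 0.991567
Series (A and [0.991567]): 0.946000 × 0.991567 = 0.9380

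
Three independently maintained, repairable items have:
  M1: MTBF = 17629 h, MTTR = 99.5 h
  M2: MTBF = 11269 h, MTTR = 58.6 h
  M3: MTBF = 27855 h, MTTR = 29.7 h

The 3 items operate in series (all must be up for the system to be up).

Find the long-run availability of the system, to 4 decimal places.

0.9882

A(M1) = MTBF/(MTBF+MTTR) = 17629/(17629+99.5) = 0.994388
A(M2) = MTBF/(MTBF+MTTR) = 11269/(11269+58.6) = 0.994827
A(M3) = MTBF/(MTBF+MTTR) = 27855/(27855+29.7) = 0.998935
Series availability: 0.994388 × 0.994827 × 0.998935 = 0.9882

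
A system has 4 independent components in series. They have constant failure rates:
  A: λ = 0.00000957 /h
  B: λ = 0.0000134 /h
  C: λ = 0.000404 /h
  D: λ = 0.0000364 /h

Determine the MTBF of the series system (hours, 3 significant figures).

2160

Series of exponential components: λ_sys = Σ λ_i
λ_sys = 0.00000957 + 0.0000134 + 0.000404 + 0.0000364 = 4.6337e-04 /h
MTBF = 1 / λ_sys = 2160 h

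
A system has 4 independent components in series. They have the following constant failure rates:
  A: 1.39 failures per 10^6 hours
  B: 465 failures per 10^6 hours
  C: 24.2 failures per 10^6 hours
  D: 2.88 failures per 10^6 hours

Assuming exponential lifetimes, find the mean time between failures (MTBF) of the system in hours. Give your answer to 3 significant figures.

Series of exponential components: λ_sys = Σ λ_i
λ_sys = 0.00000139 + 0.000465 + 0.0000242 + 0.00000288 = 4.9347e-04 /h
MTBF = 1 / λ_sys = 2030 h

2030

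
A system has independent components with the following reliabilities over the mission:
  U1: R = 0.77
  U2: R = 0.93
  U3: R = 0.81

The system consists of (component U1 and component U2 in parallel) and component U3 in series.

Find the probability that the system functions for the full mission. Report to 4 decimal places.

Parallel (U1 and U2): 1 − (1 − 0.770000)(1 − 0.930000) = 0.983900
Series ([0.983900] and U3): 0.983900 × 0.810000 = 0.7970

0.7970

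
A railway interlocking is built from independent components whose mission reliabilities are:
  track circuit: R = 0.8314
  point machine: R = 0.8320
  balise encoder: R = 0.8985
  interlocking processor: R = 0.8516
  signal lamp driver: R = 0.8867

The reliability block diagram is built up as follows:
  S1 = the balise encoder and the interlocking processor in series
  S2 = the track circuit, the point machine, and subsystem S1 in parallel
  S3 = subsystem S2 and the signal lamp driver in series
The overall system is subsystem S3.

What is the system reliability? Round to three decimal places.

0.881

Series (balise encoder and interlocking processor): 0.89850 × 0.85160 = 0.76516
Parallel (track circuit, point machine, and [0.76516]): 1 − (1 − 0.83140)(1 − 0.83200)(1 − 0.76516) = 0.99335
Series ([0.99335] and signal lamp driver): 0.99335 × 0.88670 = 0.881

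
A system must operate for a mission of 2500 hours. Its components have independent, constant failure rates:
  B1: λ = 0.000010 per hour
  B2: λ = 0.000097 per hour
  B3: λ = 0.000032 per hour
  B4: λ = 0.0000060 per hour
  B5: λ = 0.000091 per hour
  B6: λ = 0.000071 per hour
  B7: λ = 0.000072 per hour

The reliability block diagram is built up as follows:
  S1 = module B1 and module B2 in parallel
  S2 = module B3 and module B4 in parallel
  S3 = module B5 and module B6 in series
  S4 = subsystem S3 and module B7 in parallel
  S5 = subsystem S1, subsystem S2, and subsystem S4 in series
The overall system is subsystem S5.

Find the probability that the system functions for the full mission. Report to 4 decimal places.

0.9390

R(B1) = exp(−0.000010 × 2500) = 0.975310
R(B2) = exp(−0.000097 × 2500) = 0.784664
R(B3) = exp(−0.000032 × 2500) = 0.923116
R(B4) = exp(−0.0000060 × 2500) = 0.985112
R(B5) = exp(−0.000091 × 2500) = 0.796522
R(B6) = exp(−0.000071 × 2500) = 0.837361
R(B7) = exp(−0.000072 × 2500) = 0.835270
Parallel (B1 and B2): 1 − (1 − 0.975310)(1 − 0.784664) = 0.994683
Parallel (B3 and B4): 1 − (1 − 0.923116)(1 − 0.985112) = 0.998855
Series (B5 and B6): 0.796522 × 0.837361 = 0.666976
Parallel ([0.666976] and B7): 1 − (1 − 0.666976)(1 − 0.835270) = 0.945141
Series ([0.994683], [0.998855], and [0.945141]): 0.994683 × 0.998855 × 0.945141 = 0.9390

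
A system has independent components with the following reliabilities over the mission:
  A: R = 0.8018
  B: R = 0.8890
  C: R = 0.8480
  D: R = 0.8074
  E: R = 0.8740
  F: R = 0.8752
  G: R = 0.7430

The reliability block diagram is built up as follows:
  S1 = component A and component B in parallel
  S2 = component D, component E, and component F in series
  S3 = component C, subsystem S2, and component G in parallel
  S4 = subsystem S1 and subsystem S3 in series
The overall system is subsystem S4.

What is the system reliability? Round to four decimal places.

Parallel (A and B): 1 − (1 − 0.801800)(1 − 0.889000) = 0.978000
Series (D, E, and F): 0.807400 × 0.874000 × 0.875200 = 0.617600
Parallel (C, [0.617600], and G): 1 − (1 − 0.848000)(1 − 0.617600)(1 − 0.743000) = 0.985062
Series ([0.978000] and [0.985062]): 0.978000 × 0.985062 = 0.9634

0.9634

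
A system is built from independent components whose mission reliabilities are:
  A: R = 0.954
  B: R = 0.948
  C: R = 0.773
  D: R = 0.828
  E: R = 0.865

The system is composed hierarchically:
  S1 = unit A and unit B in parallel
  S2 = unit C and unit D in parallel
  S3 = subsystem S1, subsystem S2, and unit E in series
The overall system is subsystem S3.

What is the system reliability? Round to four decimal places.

Parallel (A and B): 1 − (1 − 0.954000)(1 − 0.948000) = 0.997608
Parallel (C and D): 1 − (1 − 0.773000)(1 − 0.828000) = 0.960956
Series ([0.997608], [0.960956], and E): 0.997608 × 0.960956 × 0.865000 = 0.8292

0.8292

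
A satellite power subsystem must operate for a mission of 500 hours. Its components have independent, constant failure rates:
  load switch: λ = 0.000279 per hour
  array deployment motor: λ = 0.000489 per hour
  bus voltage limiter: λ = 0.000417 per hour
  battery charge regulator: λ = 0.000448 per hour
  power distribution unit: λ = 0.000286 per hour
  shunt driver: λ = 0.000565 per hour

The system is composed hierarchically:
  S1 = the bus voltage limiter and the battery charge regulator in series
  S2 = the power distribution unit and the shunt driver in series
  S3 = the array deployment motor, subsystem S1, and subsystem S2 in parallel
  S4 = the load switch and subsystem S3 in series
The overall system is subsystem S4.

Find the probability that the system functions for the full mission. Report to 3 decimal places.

0.847

R(load switch) = exp(−0.000279 × 500) = 0.86979
R(array deployment motor) = exp(−0.000489 × 500) = 0.78310
R(bus voltage limiter) = exp(−0.000417 × 500) = 0.81180
R(battery charge regulator) = exp(−0.000448 × 500) = 0.79932
R(power distribution unit) = exp(−0.000286 × 500) = 0.86675
R(shunt driver) = exp(−0.000565 × 500) = 0.75390
Series (bus voltage limiter and battery charge regulator): 0.81180 × 0.79932 = 0.64889
Series (power distribution unit and shunt driver): 0.86675 × 0.75390 = 0.65344
Parallel (array deployment motor, [0.64889], and [0.65344]): 1 − (1 − 0.78310)(1 − 0.64889)(1 − 0.65344) = 0.97361
Series (load switch and [0.97361]): 0.86979 × 0.97361 = 0.847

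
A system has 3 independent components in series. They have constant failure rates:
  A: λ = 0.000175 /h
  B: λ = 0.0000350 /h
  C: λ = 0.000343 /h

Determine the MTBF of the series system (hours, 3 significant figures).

Series of exponential components: λ_sys = Σ λ_i
λ_sys = 0.000175 + 0.0000350 + 0.000343 = 5.5300e-04 /h
MTBF = 1 / λ_sys = 1810 h

1810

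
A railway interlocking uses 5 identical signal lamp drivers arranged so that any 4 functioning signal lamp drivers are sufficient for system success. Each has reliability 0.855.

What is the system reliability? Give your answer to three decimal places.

R = Σ_{i=4}^{5} C(5,i) p^i (1−p)^{5−i} with p = 0.855
C(5,4)·0.855^4·0.145^1 = 0.38744
C(5,5)·0.855^5·0.145^0 = 0.45691
Sum = 0.844

0.844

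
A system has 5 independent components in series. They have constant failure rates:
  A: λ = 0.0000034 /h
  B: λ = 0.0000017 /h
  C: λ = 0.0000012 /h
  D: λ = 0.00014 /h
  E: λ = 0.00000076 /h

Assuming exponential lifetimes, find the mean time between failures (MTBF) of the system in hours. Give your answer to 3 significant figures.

6800

Series of exponential components: λ_sys = Σ λ_i
λ_sys = 0.0000034 + 0.0000017 + 0.0000012 + 0.00014 + 0.00000076 = 1.4706e-04 /h
MTBF = 1 / λ_sys = 6800 h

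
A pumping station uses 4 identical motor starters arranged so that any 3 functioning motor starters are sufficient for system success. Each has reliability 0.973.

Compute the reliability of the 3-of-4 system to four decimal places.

R = Σ_{i=3}^{4} C(4,i) p^i (1−p)^{4−i} with p = 0.973
C(4,3)·0.973^3·0.027^1 = 0.099486
C(4,4)·0.973^4·0.027^0 = 0.896296
Sum = 0.9958

0.9958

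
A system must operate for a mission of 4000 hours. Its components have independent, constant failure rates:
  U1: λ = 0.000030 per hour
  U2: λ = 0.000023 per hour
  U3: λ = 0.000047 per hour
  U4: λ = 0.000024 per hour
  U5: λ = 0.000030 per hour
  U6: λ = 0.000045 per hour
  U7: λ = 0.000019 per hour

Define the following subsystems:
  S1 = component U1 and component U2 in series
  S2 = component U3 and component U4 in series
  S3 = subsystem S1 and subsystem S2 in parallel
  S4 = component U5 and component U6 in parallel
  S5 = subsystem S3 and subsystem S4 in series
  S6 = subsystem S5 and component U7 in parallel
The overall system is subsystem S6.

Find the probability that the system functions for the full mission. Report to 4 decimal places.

0.9952

R(U1) = exp(−0.000030 × 4000) = 0.886920
R(U2) = exp(−0.000023 × 4000) = 0.912105
R(U3) = exp(−0.000047 × 4000) = 0.828615
R(U4) = exp(−0.000024 × 4000) = 0.908464
R(U5) = exp(−0.000030 × 4000) = 0.886920
R(U6) = exp(−0.000045 × 4000) = 0.835270
R(U7) = exp(−0.000019 × 4000) = 0.926816
Series (U1 and U2): 0.886920 × 0.912105 = 0.808964
Series (U3 and U4): 0.828615 × 0.908464 = 0.752767
Parallel ([0.808964] and [0.752767]): 1 − (1 − 0.808964)(1 − 0.752767) = 0.952770
Parallel (U5 and U6): 1 − (1 − 0.886920)(1 − 0.835270) = 0.981372
Series ([0.952770] and [0.981372]): 0.952770 × 0.981372 = 0.935022
Parallel ([0.935022] and U7): 1 − (1 − 0.935022)(1 − 0.926816) = 0.9952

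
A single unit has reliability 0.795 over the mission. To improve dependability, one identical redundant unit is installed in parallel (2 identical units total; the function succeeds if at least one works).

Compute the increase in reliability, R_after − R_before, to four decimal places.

R_before = 0.795
R_after = 1 − (1 − 0.795)^2 = 0.9580
ΔR = 0.9580 − 0.795 = 0.1630

0.1630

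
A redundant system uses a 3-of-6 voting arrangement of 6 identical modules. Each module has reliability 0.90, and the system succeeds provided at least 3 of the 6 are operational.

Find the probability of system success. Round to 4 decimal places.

0.9987

R = Σ_{i=3}^{6} C(6,i) p^i (1−p)^{6−i} with p = 0.90
C(6,3)·0.90^3·0.10^3 = 0.014580
C(6,4)·0.90^4·0.10^2 = 0.098415
C(6,5)·0.90^5·0.10^1 = 0.354294
C(6,6)·0.90^6·0.10^0 = 0.531441
Sum = 0.9987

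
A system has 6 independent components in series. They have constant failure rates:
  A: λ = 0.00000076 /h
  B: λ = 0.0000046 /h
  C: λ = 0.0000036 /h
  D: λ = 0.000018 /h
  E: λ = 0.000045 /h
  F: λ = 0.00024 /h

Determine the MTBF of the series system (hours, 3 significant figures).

Series of exponential components: λ_sys = Σ λ_i
λ_sys = 0.00000076 + 0.0000046 + 0.0000036 + 0.000018 + 0.000045 + 0.00024 = 3.1196e-04 /h
MTBF = 1 / λ_sys = 3210 h

3210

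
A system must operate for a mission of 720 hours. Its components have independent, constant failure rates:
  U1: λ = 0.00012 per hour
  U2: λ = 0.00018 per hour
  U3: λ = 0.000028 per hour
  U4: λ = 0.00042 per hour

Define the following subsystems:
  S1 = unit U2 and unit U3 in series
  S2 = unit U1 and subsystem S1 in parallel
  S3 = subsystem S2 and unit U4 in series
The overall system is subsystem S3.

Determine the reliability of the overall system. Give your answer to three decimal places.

0.731

R(U1) = exp(−0.00012 × 720) = 0.91723
R(U2) = exp(−0.00018 × 720) = 0.87845
R(U3) = exp(−0.000028 × 720) = 0.98004
R(U4) = exp(−0.00042 × 720) = 0.73904
Series (U2 and U3): 0.87845 × 0.98004 = 0.86092
Parallel (U1 and [0.86092]): 1 − (1 − 0.91723)(1 − 0.86092) = 0.98849
Series ([0.98849] and U4): 0.98849 × 0.73904 = 0.731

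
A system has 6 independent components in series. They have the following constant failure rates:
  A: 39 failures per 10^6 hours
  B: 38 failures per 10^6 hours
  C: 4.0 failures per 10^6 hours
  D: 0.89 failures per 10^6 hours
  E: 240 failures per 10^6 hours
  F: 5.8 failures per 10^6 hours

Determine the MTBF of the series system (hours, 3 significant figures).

Series of exponential components: λ_sys = Σ λ_i
λ_sys = 0.000039 + 0.000038 + 0.0000040 + 0.00000089 + 0.00024 + 0.0000058 = 3.2769e-04 /h
MTBF = 1 / λ_sys = 3050 h

3050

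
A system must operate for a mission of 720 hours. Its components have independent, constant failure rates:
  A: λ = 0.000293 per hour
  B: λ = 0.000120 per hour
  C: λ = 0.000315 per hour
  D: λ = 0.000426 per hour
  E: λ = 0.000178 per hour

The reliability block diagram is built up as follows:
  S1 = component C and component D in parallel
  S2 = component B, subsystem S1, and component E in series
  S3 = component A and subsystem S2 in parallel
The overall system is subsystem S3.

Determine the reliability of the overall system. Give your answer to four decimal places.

R(A) = exp(−0.000293 × 720) = 0.809806
R(B) = exp(−0.000120 × 720) = 0.917227
R(C) = exp(−0.000315 × 720) = 0.797080
R(D) = exp(−0.000426 × 720) = 0.735857
R(E) = exp(−0.000178 × 720) = 0.879713
Parallel (C and D): 1 − (1 − 0.797080)(1 − 0.735857) = 0.946400
Series (B, [0.946400], and E): 0.917227 × 0.946400 × 0.879713 = 0.763647
Parallel (A and [0.763647]): 1 − (1 − 0.809806)(1 − 0.763647) = 0.9550

0.9550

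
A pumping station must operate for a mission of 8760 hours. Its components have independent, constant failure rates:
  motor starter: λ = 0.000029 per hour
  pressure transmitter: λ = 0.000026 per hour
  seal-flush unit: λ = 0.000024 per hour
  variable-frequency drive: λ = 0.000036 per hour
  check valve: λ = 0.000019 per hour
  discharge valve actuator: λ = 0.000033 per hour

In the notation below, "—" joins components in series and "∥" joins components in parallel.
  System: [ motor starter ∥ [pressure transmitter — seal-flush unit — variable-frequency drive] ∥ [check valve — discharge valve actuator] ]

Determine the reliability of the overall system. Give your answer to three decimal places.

R(motor starter) = exp(−0.000029 × 8760) = 0.77566
R(pressure transmitter) = exp(−0.000026 × 8760) = 0.79632
R(seal-flush unit) = exp(−0.000024 × 8760) = 0.81039
R(variable-frequency drive) = exp(−0.000036 × 8760) = 0.72953
R(check valve) = exp(−0.000019 × 8760) = 0.84667
R(discharge valve actuator) = exp(−0.000033 × 8760) = 0.74895
Series (pressure transmitter, seal-flush unit, and variable-frequency drive): 0.79632 × 0.81039 × 0.72953 = 0.47079
Series (check valve and discharge valve actuator): 0.84667 × 0.74895 = 0.63411
Parallel (motor starter, [0.47079], and [0.63411]): 1 − (1 − 0.77566)(1 − 0.47079)(1 − 0.63411) = 0.957

0.957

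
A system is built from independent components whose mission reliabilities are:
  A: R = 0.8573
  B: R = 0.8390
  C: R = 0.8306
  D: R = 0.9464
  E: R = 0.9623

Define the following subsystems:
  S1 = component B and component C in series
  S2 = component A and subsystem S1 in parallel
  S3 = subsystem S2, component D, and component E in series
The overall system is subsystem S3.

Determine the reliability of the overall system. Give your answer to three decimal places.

0.871

Series (B and C): 0.83900 × 0.83060 = 0.69687
Parallel (A and [0.69687]): 1 − (1 − 0.85730)(1 − 0.69687) = 0.95674
Series ([0.95674], D, and E): 0.95674 × 0.94640 × 0.96230 = 0.871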